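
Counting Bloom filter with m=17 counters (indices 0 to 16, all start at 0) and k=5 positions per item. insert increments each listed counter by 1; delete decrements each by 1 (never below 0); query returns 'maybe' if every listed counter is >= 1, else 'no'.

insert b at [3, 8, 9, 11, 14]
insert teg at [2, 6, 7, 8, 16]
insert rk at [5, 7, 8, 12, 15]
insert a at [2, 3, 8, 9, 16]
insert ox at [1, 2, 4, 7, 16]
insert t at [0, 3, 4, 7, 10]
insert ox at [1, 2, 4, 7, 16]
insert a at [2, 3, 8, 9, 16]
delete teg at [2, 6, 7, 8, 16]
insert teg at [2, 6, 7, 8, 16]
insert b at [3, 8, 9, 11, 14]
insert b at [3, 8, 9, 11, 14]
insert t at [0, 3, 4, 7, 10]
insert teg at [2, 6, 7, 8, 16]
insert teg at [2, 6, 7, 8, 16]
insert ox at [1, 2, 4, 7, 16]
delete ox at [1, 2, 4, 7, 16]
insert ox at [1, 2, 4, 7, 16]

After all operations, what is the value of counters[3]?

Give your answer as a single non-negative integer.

Answer: 7

Derivation:
Step 1: insert b at [3, 8, 9, 11, 14] -> counters=[0,0,0,1,0,0,0,0,1,1,0,1,0,0,1,0,0]
Step 2: insert teg at [2, 6, 7, 8, 16] -> counters=[0,0,1,1,0,0,1,1,2,1,0,1,0,0,1,0,1]
Step 3: insert rk at [5, 7, 8, 12, 15] -> counters=[0,0,1,1,0,1,1,2,3,1,0,1,1,0,1,1,1]
Step 4: insert a at [2, 3, 8, 9, 16] -> counters=[0,0,2,2,0,1,1,2,4,2,0,1,1,0,1,1,2]
Step 5: insert ox at [1, 2, 4, 7, 16] -> counters=[0,1,3,2,1,1,1,3,4,2,0,1,1,0,1,1,3]
Step 6: insert t at [0, 3, 4, 7, 10] -> counters=[1,1,3,3,2,1,1,4,4,2,1,1,1,0,1,1,3]
Step 7: insert ox at [1, 2, 4, 7, 16] -> counters=[1,2,4,3,3,1,1,5,4,2,1,1,1,0,1,1,4]
Step 8: insert a at [2, 3, 8, 9, 16] -> counters=[1,2,5,4,3,1,1,5,5,3,1,1,1,0,1,1,5]
Step 9: delete teg at [2, 6, 7, 8, 16] -> counters=[1,2,4,4,3,1,0,4,4,3,1,1,1,0,1,1,4]
Step 10: insert teg at [2, 6, 7, 8, 16] -> counters=[1,2,5,4,3,1,1,5,5,3,1,1,1,0,1,1,5]
Step 11: insert b at [3, 8, 9, 11, 14] -> counters=[1,2,5,5,3,1,1,5,6,4,1,2,1,0,2,1,5]
Step 12: insert b at [3, 8, 9, 11, 14] -> counters=[1,2,5,6,3,1,1,5,7,5,1,3,1,0,3,1,5]
Step 13: insert t at [0, 3, 4, 7, 10] -> counters=[2,2,5,7,4,1,1,6,7,5,2,3,1,0,3,1,5]
Step 14: insert teg at [2, 6, 7, 8, 16] -> counters=[2,2,6,7,4,1,2,7,8,5,2,3,1,0,3,1,6]
Step 15: insert teg at [2, 6, 7, 8, 16] -> counters=[2,2,7,7,4,1,3,8,9,5,2,3,1,0,3,1,7]
Step 16: insert ox at [1, 2, 4, 7, 16] -> counters=[2,3,8,7,5,1,3,9,9,5,2,3,1,0,3,1,8]
Step 17: delete ox at [1, 2, 4, 7, 16] -> counters=[2,2,7,7,4,1,3,8,9,5,2,3,1,0,3,1,7]
Step 18: insert ox at [1, 2, 4, 7, 16] -> counters=[2,3,8,7,5,1,3,9,9,5,2,3,1,0,3,1,8]
Final counters=[2,3,8,7,5,1,3,9,9,5,2,3,1,0,3,1,8] -> counters[3]=7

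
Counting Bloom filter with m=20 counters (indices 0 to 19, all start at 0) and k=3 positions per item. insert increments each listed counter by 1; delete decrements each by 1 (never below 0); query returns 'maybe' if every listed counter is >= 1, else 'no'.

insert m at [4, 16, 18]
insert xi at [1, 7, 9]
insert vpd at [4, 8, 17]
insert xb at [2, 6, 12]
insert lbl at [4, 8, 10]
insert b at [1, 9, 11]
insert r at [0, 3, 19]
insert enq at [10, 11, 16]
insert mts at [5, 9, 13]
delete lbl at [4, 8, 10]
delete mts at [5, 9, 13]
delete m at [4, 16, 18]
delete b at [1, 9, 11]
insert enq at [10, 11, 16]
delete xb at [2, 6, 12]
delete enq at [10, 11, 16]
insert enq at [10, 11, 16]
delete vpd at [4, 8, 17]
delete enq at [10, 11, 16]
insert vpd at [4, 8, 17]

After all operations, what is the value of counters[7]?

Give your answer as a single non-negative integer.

Step 1: insert m at [4, 16, 18] -> counters=[0,0,0,0,1,0,0,0,0,0,0,0,0,0,0,0,1,0,1,0]
Step 2: insert xi at [1, 7, 9] -> counters=[0,1,0,0,1,0,0,1,0,1,0,0,0,0,0,0,1,0,1,0]
Step 3: insert vpd at [4, 8, 17] -> counters=[0,1,0,0,2,0,0,1,1,1,0,0,0,0,0,0,1,1,1,0]
Step 4: insert xb at [2, 6, 12] -> counters=[0,1,1,0,2,0,1,1,1,1,0,0,1,0,0,0,1,1,1,0]
Step 5: insert lbl at [4, 8, 10] -> counters=[0,1,1,0,3,0,1,1,2,1,1,0,1,0,0,0,1,1,1,0]
Step 6: insert b at [1, 9, 11] -> counters=[0,2,1,0,3,0,1,1,2,2,1,1,1,0,0,0,1,1,1,0]
Step 7: insert r at [0, 3, 19] -> counters=[1,2,1,1,3,0,1,1,2,2,1,1,1,0,0,0,1,1,1,1]
Step 8: insert enq at [10, 11, 16] -> counters=[1,2,1,1,3,0,1,1,2,2,2,2,1,0,0,0,2,1,1,1]
Step 9: insert mts at [5, 9, 13] -> counters=[1,2,1,1,3,1,1,1,2,3,2,2,1,1,0,0,2,1,1,1]
Step 10: delete lbl at [4, 8, 10] -> counters=[1,2,1,1,2,1,1,1,1,3,1,2,1,1,0,0,2,1,1,1]
Step 11: delete mts at [5, 9, 13] -> counters=[1,2,1,1,2,0,1,1,1,2,1,2,1,0,0,0,2,1,1,1]
Step 12: delete m at [4, 16, 18] -> counters=[1,2,1,1,1,0,1,1,1,2,1,2,1,0,0,0,1,1,0,1]
Step 13: delete b at [1, 9, 11] -> counters=[1,1,1,1,1,0,1,1,1,1,1,1,1,0,0,0,1,1,0,1]
Step 14: insert enq at [10, 11, 16] -> counters=[1,1,1,1,1,0,1,1,1,1,2,2,1,0,0,0,2,1,0,1]
Step 15: delete xb at [2, 6, 12] -> counters=[1,1,0,1,1,0,0,1,1,1,2,2,0,0,0,0,2,1,0,1]
Step 16: delete enq at [10, 11, 16] -> counters=[1,1,0,1,1,0,0,1,1,1,1,1,0,0,0,0,1,1,0,1]
Step 17: insert enq at [10, 11, 16] -> counters=[1,1,0,1,1,0,0,1,1,1,2,2,0,0,0,0,2,1,0,1]
Step 18: delete vpd at [4, 8, 17] -> counters=[1,1,0,1,0,0,0,1,0,1,2,2,0,0,0,0,2,0,0,1]
Step 19: delete enq at [10, 11, 16] -> counters=[1,1,0,1,0,0,0,1,0,1,1,1,0,0,0,0,1,0,0,1]
Step 20: insert vpd at [4, 8, 17] -> counters=[1,1,0,1,1,0,0,1,1,1,1,1,0,0,0,0,1,1,0,1]
Final counters=[1,1,0,1,1,0,0,1,1,1,1,1,0,0,0,0,1,1,0,1] -> counters[7]=1

Answer: 1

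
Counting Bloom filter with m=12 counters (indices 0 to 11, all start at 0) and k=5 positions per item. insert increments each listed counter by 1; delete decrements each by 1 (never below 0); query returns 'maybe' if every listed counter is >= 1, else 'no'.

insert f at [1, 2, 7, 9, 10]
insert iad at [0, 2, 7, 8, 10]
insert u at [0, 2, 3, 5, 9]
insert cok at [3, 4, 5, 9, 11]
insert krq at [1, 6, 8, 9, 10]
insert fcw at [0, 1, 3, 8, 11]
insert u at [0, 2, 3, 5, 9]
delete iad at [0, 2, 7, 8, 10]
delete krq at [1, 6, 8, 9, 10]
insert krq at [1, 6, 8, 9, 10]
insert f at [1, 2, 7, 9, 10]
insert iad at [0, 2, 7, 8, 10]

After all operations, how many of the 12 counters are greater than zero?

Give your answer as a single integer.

Answer: 12

Derivation:
Step 1: insert f at [1, 2, 7, 9, 10] -> counters=[0,1,1,0,0,0,0,1,0,1,1,0]
Step 2: insert iad at [0, 2, 7, 8, 10] -> counters=[1,1,2,0,0,0,0,2,1,1,2,0]
Step 3: insert u at [0, 2, 3, 5, 9] -> counters=[2,1,3,1,0,1,0,2,1,2,2,0]
Step 4: insert cok at [3, 4, 5, 9, 11] -> counters=[2,1,3,2,1,2,0,2,1,3,2,1]
Step 5: insert krq at [1, 6, 8, 9, 10] -> counters=[2,2,3,2,1,2,1,2,2,4,3,1]
Step 6: insert fcw at [0, 1, 3, 8, 11] -> counters=[3,3,3,3,1,2,1,2,3,4,3,2]
Step 7: insert u at [0, 2, 3, 5, 9] -> counters=[4,3,4,4,1,3,1,2,3,5,3,2]
Step 8: delete iad at [0, 2, 7, 8, 10] -> counters=[3,3,3,4,1,3,1,1,2,5,2,2]
Step 9: delete krq at [1, 6, 8, 9, 10] -> counters=[3,2,3,4,1,3,0,1,1,4,1,2]
Step 10: insert krq at [1, 6, 8, 9, 10] -> counters=[3,3,3,4,1,3,1,1,2,5,2,2]
Step 11: insert f at [1, 2, 7, 9, 10] -> counters=[3,4,4,4,1,3,1,2,2,6,3,2]
Step 12: insert iad at [0, 2, 7, 8, 10] -> counters=[4,4,5,4,1,3,1,3,3,6,4,2]
Final counters=[4,4,5,4,1,3,1,3,3,6,4,2] -> 12 nonzero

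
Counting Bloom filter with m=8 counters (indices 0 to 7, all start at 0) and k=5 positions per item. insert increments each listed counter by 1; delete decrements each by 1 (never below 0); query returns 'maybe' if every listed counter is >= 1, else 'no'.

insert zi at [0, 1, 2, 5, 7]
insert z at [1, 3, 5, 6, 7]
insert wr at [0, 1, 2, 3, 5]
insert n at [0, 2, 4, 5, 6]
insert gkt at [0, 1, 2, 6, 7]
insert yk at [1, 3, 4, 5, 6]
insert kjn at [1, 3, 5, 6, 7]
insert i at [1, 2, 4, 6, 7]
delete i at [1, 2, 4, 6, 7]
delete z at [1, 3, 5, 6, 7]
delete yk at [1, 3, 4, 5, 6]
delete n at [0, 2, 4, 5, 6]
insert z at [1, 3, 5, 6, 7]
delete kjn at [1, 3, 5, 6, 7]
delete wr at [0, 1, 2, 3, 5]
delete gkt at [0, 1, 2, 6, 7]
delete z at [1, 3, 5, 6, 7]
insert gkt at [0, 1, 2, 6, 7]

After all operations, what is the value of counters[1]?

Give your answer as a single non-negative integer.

Step 1: insert zi at [0, 1, 2, 5, 7] -> counters=[1,1,1,0,0,1,0,1]
Step 2: insert z at [1, 3, 5, 6, 7] -> counters=[1,2,1,1,0,2,1,2]
Step 3: insert wr at [0, 1, 2, 3, 5] -> counters=[2,3,2,2,0,3,1,2]
Step 4: insert n at [0, 2, 4, 5, 6] -> counters=[3,3,3,2,1,4,2,2]
Step 5: insert gkt at [0, 1, 2, 6, 7] -> counters=[4,4,4,2,1,4,3,3]
Step 6: insert yk at [1, 3, 4, 5, 6] -> counters=[4,5,4,3,2,5,4,3]
Step 7: insert kjn at [1, 3, 5, 6, 7] -> counters=[4,6,4,4,2,6,5,4]
Step 8: insert i at [1, 2, 4, 6, 7] -> counters=[4,7,5,4,3,6,6,5]
Step 9: delete i at [1, 2, 4, 6, 7] -> counters=[4,6,4,4,2,6,5,4]
Step 10: delete z at [1, 3, 5, 6, 7] -> counters=[4,5,4,3,2,5,4,3]
Step 11: delete yk at [1, 3, 4, 5, 6] -> counters=[4,4,4,2,1,4,3,3]
Step 12: delete n at [0, 2, 4, 5, 6] -> counters=[3,4,3,2,0,3,2,3]
Step 13: insert z at [1, 3, 5, 6, 7] -> counters=[3,5,3,3,0,4,3,4]
Step 14: delete kjn at [1, 3, 5, 6, 7] -> counters=[3,4,3,2,0,3,2,3]
Step 15: delete wr at [0, 1, 2, 3, 5] -> counters=[2,3,2,1,0,2,2,3]
Step 16: delete gkt at [0, 1, 2, 6, 7] -> counters=[1,2,1,1,0,2,1,2]
Step 17: delete z at [1, 3, 5, 6, 7] -> counters=[1,1,1,0,0,1,0,1]
Step 18: insert gkt at [0, 1, 2, 6, 7] -> counters=[2,2,2,0,0,1,1,2]
Final counters=[2,2,2,0,0,1,1,2] -> counters[1]=2

Answer: 2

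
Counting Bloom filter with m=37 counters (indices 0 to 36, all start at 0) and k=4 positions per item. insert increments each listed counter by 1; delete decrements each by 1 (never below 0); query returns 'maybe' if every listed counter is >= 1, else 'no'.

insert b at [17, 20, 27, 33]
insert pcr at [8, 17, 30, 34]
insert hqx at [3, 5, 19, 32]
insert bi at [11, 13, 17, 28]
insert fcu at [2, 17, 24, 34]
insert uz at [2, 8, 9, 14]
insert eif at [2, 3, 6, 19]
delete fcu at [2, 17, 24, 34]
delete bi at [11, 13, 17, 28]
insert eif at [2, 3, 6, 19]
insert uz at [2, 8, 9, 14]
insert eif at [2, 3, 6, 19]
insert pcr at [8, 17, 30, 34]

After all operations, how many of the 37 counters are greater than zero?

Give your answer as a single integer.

Step 1: insert b at [17, 20, 27, 33] -> counters=[0,0,0,0,0,0,0,0,0,0,0,0,0,0,0,0,0,1,0,0,1,0,0,0,0,0,0,1,0,0,0,0,0,1,0,0,0]
Step 2: insert pcr at [8, 17, 30, 34] -> counters=[0,0,0,0,0,0,0,0,1,0,0,0,0,0,0,0,0,2,0,0,1,0,0,0,0,0,0,1,0,0,1,0,0,1,1,0,0]
Step 3: insert hqx at [3, 5, 19, 32] -> counters=[0,0,0,1,0,1,0,0,1,0,0,0,0,0,0,0,0,2,0,1,1,0,0,0,0,0,0,1,0,0,1,0,1,1,1,0,0]
Step 4: insert bi at [11, 13, 17, 28] -> counters=[0,0,0,1,0,1,0,0,1,0,0,1,0,1,0,0,0,3,0,1,1,0,0,0,0,0,0,1,1,0,1,0,1,1,1,0,0]
Step 5: insert fcu at [2, 17, 24, 34] -> counters=[0,0,1,1,0,1,0,0,1,0,0,1,0,1,0,0,0,4,0,1,1,0,0,0,1,0,0,1,1,0,1,0,1,1,2,0,0]
Step 6: insert uz at [2, 8, 9, 14] -> counters=[0,0,2,1,0,1,0,0,2,1,0,1,0,1,1,0,0,4,0,1,1,0,0,0,1,0,0,1,1,0,1,0,1,1,2,0,0]
Step 7: insert eif at [2, 3, 6, 19] -> counters=[0,0,3,2,0,1,1,0,2,1,0,1,0,1,1,0,0,4,0,2,1,0,0,0,1,0,0,1,1,0,1,0,1,1,2,0,0]
Step 8: delete fcu at [2, 17, 24, 34] -> counters=[0,0,2,2,0,1,1,0,2,1,0,1,0,1,1,0,0,3,0,2,1,0,0,0,0,0,0,1,1,0,1,0,1,1,1,0,0]
Step 9: delete bi at [11, 13, 17, 28] -> counters=[0,0,2,2,0,1,1,0,2,1,0,0,0,0,1,0,0,2,0,2,1,0,0,0,0,0,0,1,0,0,1,0,1,1,1,0,0]
Step 10: insert eif at [2, 3, 6, 19] -> counters=[0,0,3,3,0,1,2,0,2,1,0,0,0,0,1,0,0,2,0,3,1,0,0,0,0,0,0,1,0,0,1,0,1,1,1,0,0]
Step 11: insert uz at [2, 8, 9, 14] -> counters=[0,0,4,3,0,1,2,0,3,2,0,0,0,0,2,0,0,2,0,3,1,0,0,0,0,0,0,1,0,0,1,0,1,1,1,0,0]
Step 12: insert eif at [2, 3, 6, 19] -> counters=[0,0,5,4,0,1,3,0,3,2,0,0,0,0,2,0,0,2,0,4,1,0,0,0,0,0,0,1,0,0,1,0,1,1,1,0,0]
Step 13: insert pcr at [8, 17, 30, 34] -> counters=[0,0,5,4,0,1,3,0,4,2,0,0,0,0,2,0,0,3,0,4,1,0,0,0,0,0,0,1,0,0,2,0,1,1,2,0,0]
Final counters=[0,0,5,4,0,1,3,0,4,2,0,0,0,0,2,0,0,3,0,4,1,0,0,0,0,0,0,1,0,0,2,0,1,1,2,0,0] -> 15 nonzero

Answer: 15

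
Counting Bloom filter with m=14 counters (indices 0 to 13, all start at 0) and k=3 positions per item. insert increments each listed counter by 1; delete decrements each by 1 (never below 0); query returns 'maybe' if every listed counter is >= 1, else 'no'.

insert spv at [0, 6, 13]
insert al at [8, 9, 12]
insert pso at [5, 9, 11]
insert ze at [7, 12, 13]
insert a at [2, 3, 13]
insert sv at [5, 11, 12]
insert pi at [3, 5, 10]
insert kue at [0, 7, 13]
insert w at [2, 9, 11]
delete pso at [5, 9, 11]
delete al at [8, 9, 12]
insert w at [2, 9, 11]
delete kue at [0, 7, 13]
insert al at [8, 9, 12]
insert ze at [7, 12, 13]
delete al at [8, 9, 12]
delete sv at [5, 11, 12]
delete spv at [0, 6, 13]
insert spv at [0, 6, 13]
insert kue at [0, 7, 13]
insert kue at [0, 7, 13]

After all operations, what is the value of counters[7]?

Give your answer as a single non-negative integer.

Answer: 4

Derivation:
Step 1: insert spv at [0, 6, 13] -> counters=[1,0,0,0,0,0,1,0,0,0,0,0,0,1]
Step 2: insert al at [8, 9, 12] -> counters=[1,0,0,0,0,0,1,0,1,1,0,0,1,1]
Step 3: insert pso at [5, 9, 11] -> counters=[1,0,0,0,0,1,1,0,1,2,0,1,1,1]
Step 4: insert ze at [7, 12, 13] -> counters=[1,0,0,0,0,1,1,1,1,2,0,1,2,2]
Step 5: insert a at [2, 3, 13] -> counters=[1,0,1,1,0,1,1,1,1,2,0,1,2,3]
Step 6: insert sv at [5, 11, 12] -> counters=[1,0,1,1,0,2,1,1,1,2,0,2,3,3]
Step 7: insert pi at [3, 5, 10] -> counters=[1,0,1,2,0,3,1,1,1,2,1,2,3,3]
Step 8: insert kue at [0, 7, 13] -> counters=[2,0,1,2,0,3,1,2,1,2,1,2,3,4]
Step 9: insert w at [2, 9, 11] -> counters=[2,0,2,2,0,3,1,2,1,3,1,3,3,4]
Step 10: delete pso at [5, 9, 11] -> counters=[2,0,2,2,0,2,1,2,1,2,1,2,3,4]
Step 11: delete al at [8, 9, 12] -> counters=[2,0,2,2,0,2,1,2,0,1,1,2,2,4]
Step 12: insert w at [2, 9, 11] -> counters=[2,0,3,2,0,2,1,2,0,2,1,3,2,4]
Step 13: delete kue at [0, 7, 13] -> counters=[1,0,3,2,0,2,1,1,0,2,1,3,2,3]
Step 14: insert al at [8, 9, 12] -> counters=[1,0,3,2,0,2,1,1,1,3,1,3,3,3]
Step 15: insert ze at [7, 12, 13] -> counters=[1,0,3,2,0,2,1,2,1,3,1,3,4,4]
Step 16: delete al at [8, 9, 12] -> counters=[1,0,3,2,0,2,1,2,0,2,1,3,3,4]
Step 17: delete sv at [5, 11, 12] -> counters=[1,0,3,2,0,1,1,2,0,2,1,2,2,4]
Step 18: delete spv at [0, 6, 13] -> counters=[0,0,3,2,0,1,0,2,0,2,1,2,2,3]
Step 19: insert spv at [0, 6, 13] -> counters=[1,0,3,2,0,1,1,2,0,2,1,2,2,4]
Step 20: insert kue at [0, 7, 13] -> counters=[2,0,3,2,0,1,1,3,0,2,1,2,2,5]
Step 21: insert kue at [0, 7, 13] -> counters=[3,0,3,2,0,1,1,4,0,2,1,2,2,6]
Final counters=[3,0,3,2,0,1,1,4,0,2,1,2,2,6] -> counters[7]=4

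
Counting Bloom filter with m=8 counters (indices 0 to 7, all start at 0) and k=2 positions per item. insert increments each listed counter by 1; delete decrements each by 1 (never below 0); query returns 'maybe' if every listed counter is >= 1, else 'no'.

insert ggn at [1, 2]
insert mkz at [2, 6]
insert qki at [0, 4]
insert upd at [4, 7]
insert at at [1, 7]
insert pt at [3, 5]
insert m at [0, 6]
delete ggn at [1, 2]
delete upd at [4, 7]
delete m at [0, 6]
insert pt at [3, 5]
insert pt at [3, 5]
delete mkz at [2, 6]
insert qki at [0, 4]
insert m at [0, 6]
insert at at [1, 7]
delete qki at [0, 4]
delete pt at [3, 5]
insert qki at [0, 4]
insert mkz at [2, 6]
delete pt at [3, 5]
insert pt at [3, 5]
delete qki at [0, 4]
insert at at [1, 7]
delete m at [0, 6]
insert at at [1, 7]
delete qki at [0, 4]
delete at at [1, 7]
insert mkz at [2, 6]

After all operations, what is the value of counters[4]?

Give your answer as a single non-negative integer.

Step 1: insert ggn at [1, 2] -> counters=[0,1,1,0,0,0,0,0]
Step 2: insert mkz at [2, 6] -> counters=[0,1,2,0,0,0,1,0]
Step 3: insert qki at [0, 4] -> counters=[1,1,2,0,1,0,1,0]
Step 4: insert upd at [4, 7] -> counters=[1,1,2,0,2,0,1,1]
Step 5: insert at at [1, 7] -> counters=[1,2,2,0,2,0,1,2]
Step 6: insert pt at [3, 5] -> counters=[1,2,2,1,2,1,1,2]
Step 7: insert m at [0, 6] -> counters=[2,2,2,1,2,1,2,2]
Step 8: delete ggn at [1, 2] -> counters=[2,1,1,1,2,1,2,2]
Step 9: delete upd at [4, 7] -> counters=[2,1,1,1,1,1,2,1]
Step 10: delete m at [0, 6] -> counters=[1,1,1,1,1,1,1,1]
Step 11: insert pt at [3, 5] -> counters=[1,1,1,2,1,2,1,1]
Step 12: insert pt at [3, 5] -> counters=[1,1,1,3,1,3,1,1]
Step 13: delete mkz at [2, 6] -> counters=[1,1,0,3,1,3,0,1]
Step 14: insert qki at [0, 4] -> counters=[2,1,0,3,2,3,0,1]
Step 15: insert m at [0, 6] -> counters=[3,1,0,3,2,3,1,1]
Step 16: insert at at [1, 7] -> counters=[3,2,0,3,2,3,1,2]
Step 17: delete qki at [0, 4] -> counters=[2,2,0,3,1,3,1,2]
Step 18: delete pt at [3, 5] -> counters=[2,2,0,2,1,2,1,2]
Step 19: insert qki at [0, 4] -> counters=[3,2,0,2,2,2,1,2]
Step 20: insert mkz at [2, 6] -> counters=[3,2,1,2,2,2,2,2]
Step 21: delete pt at [3, 5] -> counters=[3,2,1,1,2,1,2,2]
Step 22: insert pt at [3, 5] -> counters=[3,2,1,2,2,2,2,2]
Step 23: delete qki at [0, 4] -> counters=[2,2,1,2,1,2,2,2]
Step 24: insert at at [1, 7] -> counters=[2,3,1,2,1,2,2,3]
Step 25: delete m at [0, 6] -> counters=[1,3,1,2,1,2,1,3]
Step 26: insert at at [1, 7] -> counters=[1,4,1,2,1,2,1,4]
Step 27: delete qki at [0, 4] -> counters=[0,4,1,2,0,2,1,4]
Step 28: delete at at [1, 7] -> counters=[0,3,1,2,0,2,1,3]
Step 29: insert mkz at [2, 6] -> counters=[0,3,2,2,0,2,2,3]
Final counters=[0,3,2,2,0,2,2,3] -> counters[4]=0

Answer: 0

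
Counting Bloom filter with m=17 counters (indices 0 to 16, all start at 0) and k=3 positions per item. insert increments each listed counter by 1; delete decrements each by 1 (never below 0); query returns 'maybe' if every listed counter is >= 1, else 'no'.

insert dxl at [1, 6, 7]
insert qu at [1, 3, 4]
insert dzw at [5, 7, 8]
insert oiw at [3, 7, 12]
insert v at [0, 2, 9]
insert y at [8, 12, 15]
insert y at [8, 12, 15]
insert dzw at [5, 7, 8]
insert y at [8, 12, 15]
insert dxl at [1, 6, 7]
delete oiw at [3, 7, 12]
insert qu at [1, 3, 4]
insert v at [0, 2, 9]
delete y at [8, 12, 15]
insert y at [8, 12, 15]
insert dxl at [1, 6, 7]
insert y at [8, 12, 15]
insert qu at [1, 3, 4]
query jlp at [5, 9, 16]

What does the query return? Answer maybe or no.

Answer: no

Derivation:
Step 1: insert dxl at [1, 6, 7] -> counters=[0,1,0,0,0,0,1,1,0,0,0,0,0,0,0,0,0]
Step 2: insert qu at [1, 3, 4] -> counters=[0,2,0,1,1,0,1,1,0,0,0,0,0,0,0,0,0]
Step 3: insert dzw at [5, 7, 8] -> counters=[0,2,0,1,1,1,1,2,1,0,0,0,0,0,0,0,0]
Step 4: insert oiw at [3, 7, 12] -> counters=[0,2,0,2,1,1,1,3,1,0,0,0,1,0,0,0,0]
Step 5: insert v at [0, 2, 9] -> counters=[1,2,1,2,1,1,1,3,1,1,0,0,1,0,0,0,0]
Step 6: insert y at [8, 12, 15] -> counters=[1,2,1,2,1,1,1,3,2,1,0,0,2,0,0,1,0]
Step 7: insert y at [8, 12, 15] -> counters=[1,2,1,2,1,1,1,3,3,1,0,0,3,0,0,2,0]
Step 8: insert dzw at [5, 7, 8] -> counters=[1,2,1,2,1,2,1,4,4,1,0,0,3,0,0,2,0]
Step 9: insert y at [8, 12, 15] -> counters=[1,2,1,2,1,2,1,4,5,1,0,0,4,0,0,3,0]
Step 10: insert dxl at [1, 6, 7] -> counters=[1,3,1,2,1,2,2,5,5,1,0,0,4,0,0,3,0]
Step 11: delete oiw at [3, 7, 12] -> counters=[1,3,1,1,1,2,2,4,5,1,0,0,3,0,0,3,0]
Step 12: insert qu at [1, 3, 4] -> counters=[1,4,1,2,2,2,2,4,5,1,0,0,3,0,0,3,0]
Step 13: insert v at [0, 2, 9] -> counters=[2,4,2,2,2,2,2,4,5,2,0,0,3,0,0,3,0]
Step 14: delete y at [8, 12, 15] -> counters=[2,4,2,2,2,2,2,4,4,2,0,0,2,0,0,2,0]
Step 15: insert y at [8, 12, 15] -> counters=[2,4,2,2,2,2,2,4,5,2,0,0,3,0,0,3,0]
Step 16: insert dxl at [1, 6, 7] -> counters=[2,5,2,2,2,2,3,5,5,2,0,0,3,0,0,3,0]
Step 17: insert y at [8, 12, 15] -> counters=[2,5,2,2,2,2,3,5,6,2,0,0,4,0,0,4,0]
Step 18: insert qu at [1, 3, 4] -> counters=[2,6,2,3,3,2,3,5,6,2,0,0,4,0,0,4,0]
Query jlp: check counters[5]=2 counters[9]=2 counters[16]=0 -> no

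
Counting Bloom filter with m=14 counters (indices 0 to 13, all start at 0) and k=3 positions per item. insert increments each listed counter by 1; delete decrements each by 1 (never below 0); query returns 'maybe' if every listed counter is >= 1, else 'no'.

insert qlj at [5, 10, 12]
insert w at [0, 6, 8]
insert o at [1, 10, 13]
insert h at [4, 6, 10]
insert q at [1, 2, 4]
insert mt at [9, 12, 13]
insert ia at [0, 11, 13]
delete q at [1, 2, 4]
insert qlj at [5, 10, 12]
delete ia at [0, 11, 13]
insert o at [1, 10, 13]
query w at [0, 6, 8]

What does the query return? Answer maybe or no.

Answer: maybe

Derivation:
Step 1: insert qlj at [5, 10, 12] -> counters=[0,0,0,0,0,1,0,0,0,0,1,0,1,0]
Step 2: insert w at [0, 6, 8] -> counters=[1,0,0,0,0,1,1,0,1,0,1,0,1,0]
Step 3: insert o at [1, 10, 13] -> counters=[1,1,0,0,0,1,1,0,1,0,2,0,1,1]
Step 4: insert h at [4, 6, 10] -> counters=[1,1,0,0,1,1,2,0,1,0,3,0,1,1]
Step 5: insert q at [1, 2, 4] -> counters=[1,2,1,0,2,1,2,0,1,0,3,0,1,1]
Step 6: insert mt at [9, 12, 13] -> counters=[1,2,1,0,2,1,2,0,1,1,3,0,2,2]
Step 7: insert ia at [0, 11, 13] -> counters=[2,2,1,0,2,1,2,0,1,1,3,1,2,3]
Step 8: delete q at [1, 2, 4] -> counters=[2,1,0,0,1,1,2,0,1,1,3,1,2,3]
Step 9: insert qlj at [5, 10, 12] -> counters=[2,1,0,0,1,2,2,0,1,1,4,1,3,3]
Step 10: delete ia at [0, 11, 13] -> counters=[1,1,0,0,1,2,2,0,1,1,4,0,3,2]
Step 11: insert o at [1, 10, 13] -> counters=[1,2,0,0,1,2,2,0,1,1,5,0,3,3]
Query w: check counters[0]=1 counters[6]=2 counters[8]=1 -> maybe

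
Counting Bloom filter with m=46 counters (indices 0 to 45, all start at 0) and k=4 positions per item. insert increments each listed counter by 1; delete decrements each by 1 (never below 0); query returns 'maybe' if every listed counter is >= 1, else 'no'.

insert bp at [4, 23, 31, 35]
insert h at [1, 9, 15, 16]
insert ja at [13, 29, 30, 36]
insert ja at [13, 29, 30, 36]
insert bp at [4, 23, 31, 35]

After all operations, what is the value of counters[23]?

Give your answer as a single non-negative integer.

Answer: 2

Derivation:
Step 1: insert bp at [4, 23, 31, 35] -> counters=[0,0,0,0,1,0,0,0,0,0,0,0,0,0,0,0,0,0,0,0,0,0,0,1,0,0,0,0,0,0,0,1,0,0,0,1,0,0,0,0,0,0,0,0,0,0]
Step 2: insert h at [1, 9, 15, 16] -> counters=[0,1,0,0,1,0,0,0,0,1,0,0,0,0,0,1,1,0,0,0,0,0,0,1,0,0,0,0,0,0,0,1,0,0,0,1,0,0,0,0,0,0,0,0,0,0]
Step 3: insert ja at [13, 29, 30, 36] -> counters=[0,1,0,0,1,0,0,0,0,1,0,0,0,1,0,1,1,0,0,0,0,0,0,1,0,0,0,0,0,1,1,1,0,0,0,1,1,0,0,0,0,0,0,0,0,0]
Step 4: insert ja at [13, 29, 30, 36] -> counters=[0,1,0,0,1,0,0,0,0,1,0,0,0,2,0,1,1,0,0,0,0,0,0,1,0,0,0,0,0,2,2,1,0,0,0,1,2,0,0,0,0,0,0,0,0,0]
Step 5: insert bp at [4, 23, 31, 35] -> counters=[0,1,0,0,2,0,0,0,0,1,0,0,0,2,0,1,1,0,0,0,0,0,0,2,0,0,0,0,0,2,2,2,0,0,0,2,2,0,0,0,0,0,0,0,0,0]
Final counters=[0,1,0,0,2,0,0,0,0,1,0,0,0,2,0,1,1,0,0,0,0,0,0,2,0,0,0,0,0,2,2,2,0,0,0,2,2,0,0,0,0,0,0,0,0,0] -> counters[23]=2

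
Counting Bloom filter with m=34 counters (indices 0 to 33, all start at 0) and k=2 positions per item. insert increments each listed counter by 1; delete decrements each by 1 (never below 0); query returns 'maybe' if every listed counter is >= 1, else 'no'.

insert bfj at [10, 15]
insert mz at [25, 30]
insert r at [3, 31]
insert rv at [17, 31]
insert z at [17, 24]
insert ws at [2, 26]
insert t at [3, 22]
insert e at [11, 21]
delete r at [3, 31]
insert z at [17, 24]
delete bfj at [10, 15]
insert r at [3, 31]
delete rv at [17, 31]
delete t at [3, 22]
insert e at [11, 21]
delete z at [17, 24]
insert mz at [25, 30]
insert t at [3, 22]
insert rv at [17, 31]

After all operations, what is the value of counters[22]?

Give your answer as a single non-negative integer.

Answer: 1

Derivation:
Step 1: insert bfj at [10, 15] -> counters=[0,0,0,0,0,0,0,0,0,0,1,0,0,0,0,1,0,0,0,0,0,0,0,0,0,0,0,0,0,0,0,0,0,0]
Step 2: insert mz at [25, 30] -> counters=[0,0,0,0,0,0,0,0,0,0,1,0,0,0,0,1,0,0,0,0,0,0,0,0,0,1,0,0,0,0,1,0,0,0]
Step 3: insert r at [3, 31] -> counters=[0,0,0,1,0,0,0,0,0,0,1,0,0,0,0,1,0,0,0,0,0,0,0,0,0,1,0,0,0,0,1,1,0,0]
Step 4: insert rv at [17, 31] -> counters=[0,0,0,1,0,0,0,0,0,0,1,0,0,0,0,1,0,1,0,0,0,0,0,0,0,1,0,0,0,0,1,2,0,0]
Step 5: insert z at [17, 24] -> counters=[0,0,0,1,0,0,0,0,0,0,1,0,0,0,0,1,0,2,0,0,0,0,0,0,1,1,0,0,0,0,1,2,0,0]
Step 6: insert ws at [2, 26] -> counters=[0,0,1,1,0,0,0,0,0,0,1,0,0,0,0,1,0,2,0,0,0,0,0,0,1,1,1,0,0,0,1,2,0,0]
Step 7: insert t at [3, 22] -> counters=[0,0,1,2,0,0,0,0,0,0,1,0,0,0,0,1,0,2,0,0,0,0,1,0,1,1,1,0,0,0,1,2,0,0]
Step 8: insert e at [11, 21] -> counters=[0,0,1,2,0,0,0,0,0,0,1,1,0,0,0,1,0,2,0,0,0,1,1,0,1,1,1,0,0,0,1,2,0,0]
Step 9: delete r at [3, 31] -> counters=[0,0,1,1,0,0,0,0,0,0,1,1,0,0,0,1,0,2,0,0,0,1,1,0,1,1,1,0,0,0,1,1,0,0]
Step 10: insert z at [17, 24] -> counters=[0,0,1,1,0,0,0,0,0,0,1,1,0,0,0,1,0,3,0,0,0,1,1,0,2,1,1,0,0,0,1,1,0,0]
Step 11: delete bfj at [10, 15] -> counters=[0,0,1,1,0,0,0,0,0,0,0,1,0,0,0,0,0,3,0,0,0,1,1,0,2,1,1,0,0,0,1,1,0,0]
Step 12: insert r at [3, 31] -> counters=[0,0,1,2,0,0,0,0,0,0,0,1,0,0,0,0,0,3,0,0,0,1,1,0,2,1,1,0,0,0,1,2,0,0]
Step 13: delete rv at [17, 31] -> counters=[0,0,1,2,0,0,0,0,0,0,0,1,0,0,0,0,0,2,0,0,0,1,1,0,2,1,1,0,0,0,1,1,0,0]
Step 14: delete t at [3, 22] -> counters=[0,0,1,1,0,0,0,0,0,0,0,1,0,0,0,0,0,2,0,0,0,1,0,0,2,1,1,0,0,0,1,1,0,0]
Step 15: insert e at [11, 21] -> counters=[0,0,1,1,0,0,0,0,0,0,0,2,0,0,0,0,0,2,0,0,0,2,0,0,2,1,1,0,0,0,1,1,0,0]
Step 16: delete z at [17, 24] -> counters=[0,0,1,1,0,0,0,0,0,0,0,2,0,0,0,0,0,1,0,0,0,2,0,0,1,1,1,0,0,0,1,1,0,0]
Step 17: insert mz at [25, 30] -> counters=[0,0,1,1,0,0,0,0,0,0,0,2,0,0,0,0,0,1,0,0,0,2,0,0,1,2,1,0,0,0,2,1,0,0]
Step 18: insert t at [3, 22] -> counters=[0,0,1,2,0,0,0,0,0,0,0,2,0,0,0,0,0,1,0,0,0,2,1,0,1,2,1,0,0,0,2,1,0,0]
Step 19: insert rv at [17, 31] -> counters=[0,0,1,2,0,0,0,0,0,0,0,2,0,0,0,0,0,2,0,0,0,2,1,0,1,2,1,0,0,0,2,2,0,0]
Final counters=[0,0,1,2,0,0,0,0,0,0,0,2,0,0,0,0,0,2,0,0,0,2,1,0,1,2,1,0,0,0,2,2,0,0] -> counters[22]=1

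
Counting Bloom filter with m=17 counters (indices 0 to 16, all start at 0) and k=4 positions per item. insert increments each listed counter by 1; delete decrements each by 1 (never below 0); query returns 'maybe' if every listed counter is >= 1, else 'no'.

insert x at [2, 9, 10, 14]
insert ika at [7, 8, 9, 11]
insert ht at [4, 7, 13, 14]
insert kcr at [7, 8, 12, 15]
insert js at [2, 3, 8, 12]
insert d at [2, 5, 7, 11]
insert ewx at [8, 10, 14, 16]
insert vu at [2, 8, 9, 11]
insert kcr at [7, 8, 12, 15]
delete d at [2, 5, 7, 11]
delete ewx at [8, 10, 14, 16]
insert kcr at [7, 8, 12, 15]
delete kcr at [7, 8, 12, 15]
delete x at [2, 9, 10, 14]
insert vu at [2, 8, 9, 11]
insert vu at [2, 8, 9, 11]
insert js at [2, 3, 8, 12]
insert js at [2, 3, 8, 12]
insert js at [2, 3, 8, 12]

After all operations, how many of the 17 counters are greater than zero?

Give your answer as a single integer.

Answer: 11

Derivation:
Step 1: insert x at [2, 9, 10, 14] -> counters=[0,0,1,0,0,0,0,0,0,1,1,0,0,0,1,0,0]
Step 2: insert ika at [7, 8, 9, 11] -> counters=[0,0,1,0,0,0,0,1,1,2,1,1,0,0,1,0,0]
Step 3: insert ht at [4, 7, 13, 14] -> counters=[0,0,1,0,1,0,0,2,1,2,1,1,0,1,2,0,0]
Step 4: insert kcr at [7, 8, 12, 15] -> counters=[0,0,1,0,1,0,0,3,2,2,1,1,1,1,2,1,0]
Step 5: insert js at [2, 3, 8, 12] -> counters=[0,0,2,1,1,0,0,3,3,2,1,1,2,1,2,1,0]
Step 6: insert d at [2, 5, 7, 11] -> counters=[0,0,3,1,1,1,0,4,3,2,1,2,2,1,2,1,0]
Step 7: insert ewx at [8, 10, 14, 16] -> counters=[0,0,3,1,1,1,0,4,4,2,2,2,2,1,3,1,1]
Step 8: insert vu at [2, 8, 9, 11] -> counters=[0,0,4,1,1,1,0,4,5,3,2,3,2,1,3,1,1]
Step 9: insert kcr at [7, 8, 12, 15] -> counters=[0,0,4,1,1,1,0,5,6,3,2,3,3,1,3,2,1]
Step 10: delete d at [2, 5, 7, 11] -> counters=[0,0,3,1,1,0,0,4,6,3,2,2,3,1,3,2,1]
Step 11: delete ewx at [8, 10, 14, 16] -> counters=[0,0,3,1,1,0,0,4,5,3,1,2,3,1,2,2,0]
Step 12: insert kcr at [7, 8, 12, 15] -> counters=[0,0,3,1,1,0,0,5,6,3,1,2,4,1,2,3,0]
Step 13: delete kcr at [7, 8, 12, 15] -> counters=[0,0,3,1,1,0,0,4,5,3,1,2,3,1,2,2,0]
Step 14: delete x at [2, 9, 10, 14] -> counters=[0,0,2,1,1,0,0,4,5,2,0,2,3,1,1,2,0]
Step 15: insert vu at [2, 8, 9, 11] -> counters=[0,0,3,1,1,0,0,4,6,3,0,3,3,1,1,2,0]
Step 16: insert vu at [2, 8, 9, 11] -> counters=[0,0,4,1,1,0,0,4,7,4,0,4,3,1,1,2,0]
Step 17: insert js at [2, 3, 8, 12] -> counters=[0,0,5,2,1,0,0,4,8,4,0,4,4,1,1,2,0]
Step 18: insert js at [2, 3, 8, 12] -> counters=[0,0,6,3,1,0,0,4,9,4,0,4,5,1,1,2,0]
Step 19: insert js at [2, 3, 8, 12] -> counters=[0,0,7,4,1,0,0,4,10,4,0,4,6,1,1,2,0]
Final counters=[0,0,7,4,1,0,0,4,10,4,0,4,6,1,1,2,0] -> 11 nonzero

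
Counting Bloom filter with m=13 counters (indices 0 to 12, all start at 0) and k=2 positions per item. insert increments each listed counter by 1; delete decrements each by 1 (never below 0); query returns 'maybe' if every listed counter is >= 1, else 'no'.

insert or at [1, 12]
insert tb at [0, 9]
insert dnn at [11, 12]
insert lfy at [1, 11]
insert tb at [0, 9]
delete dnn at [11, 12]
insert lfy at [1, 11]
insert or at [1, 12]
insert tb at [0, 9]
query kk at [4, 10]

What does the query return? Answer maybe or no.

Step 1: insert or at [1, 12] -> counters=[0,1,0,0,0,0,0,0,0,0,0,0,1]
Step 2: insert tb at [0, 9] -> counters=[1,1,0,0,0,0,0,0,0,1,0,0,1]
Step 3: insert dnn at [11, 12] -> counters=[1,1,0,0,0,0,0,0,0,1,0,1,2]
Step 4: insert lfy at [1, 11] -> counters=[1,2,0,0,0,0,0,0,0,1,0,2,2]
Step 5: insert tb at [0, 9] -> counters=[2,2,0,0,0,0,0,0,0,2,0,2,2]
Step 6: delete dnn at [11, 12] -> counters=[2,2,0,0,0,0,0,0,0,2,0,1,1]
Step 7: insert lfy at [1, 11] -> counters=[2,3,0,0,0,0,0,0,0,2,0,2,1]
Step 8: insert or at [1, 12] -> counters=[2,4,0,0,0,0,0,0,0,2,0,2,2]
Step 9: insert tb at [0, 9] -> counters=[3,4,0,0,0,0,0,0,0,3,0,2,2]
Query kk: check counters[4]=0 counters[10]=0 -> no

Answer: no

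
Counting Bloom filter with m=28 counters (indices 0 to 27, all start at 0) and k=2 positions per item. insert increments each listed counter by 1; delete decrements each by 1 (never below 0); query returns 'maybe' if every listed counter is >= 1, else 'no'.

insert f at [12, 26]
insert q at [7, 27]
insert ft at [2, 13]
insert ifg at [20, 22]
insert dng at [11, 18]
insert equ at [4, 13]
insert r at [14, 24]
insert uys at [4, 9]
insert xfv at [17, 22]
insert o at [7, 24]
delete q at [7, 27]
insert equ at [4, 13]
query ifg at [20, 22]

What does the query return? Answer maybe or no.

Step 1: insert f at [12, 26] -> counters=[0,0,0,0,0,0,0,0,0,0,0,0,1,0,0,0,0,0,0,0,0,0,0,0,0,0,1,0]
Step 2: insert q at [7, 27] -> counters=[0,0,0,0,0,0,0,1,0,0,0,0,1,0,0,0,0,0,0,0,0,0,0,0,0,0,1,1]
Step 3: insert ft at [2, 13] -> counters=[0,0,1,0,0,0,0,1,0,0,0,0,1,1,0,0,0,0,0,0,0,0,0,0,0,0,1,1]
Step 4: insert ifg at [20, 22] -> counters=[0,0,1,0,0,0,0,1,0,0,0,0,1,1,0,0,0,0,0,0,1,0,1,0,0,0,1,1]
Step 5: insert dng at [11, 18] -> counters=[0,0,1,0,0,0,0,1,0,0,0,1,1,1,0,0,0,0,1,0,1,0,1,0,0,0,1,1]
Step 6: insert equ at [4, 13] -> counters=[0,0,1,0,1,0,0,1,0,0,0,1,1,2,0,0,0,0,1,0,1,0,1,0,0,0,1,1]
Step 7: insert r at [14, 24] -> counters=[0,0,1,0,1,0,0,1,0,0,0,1,1,2,1,0,0,0,1,0,1,0,1,0,1,0,1,1]
Step 8: insert uys at [4, 9] -> counters=[0,0,1,0,2,0,0,1,0,1,0,1,1,2,1,0,0,0,1,0,1,0,1,0,1,0,1,1]
Step 9: insert xfv at [17, 22] -> counters=[0,0,1,0,2,0,0,1,0,1,0,1,1,2,1,0,0,1,1,0,1,0,2,0,1,0,1,1]
Step 10: insert o at [7, 24] -> counters=[0,0,1,0,2,0,0,2,0,1,0,1,1,2,1,0,0,1,1,0,1,0,2,0,2,0,1,1]
Step 11: delete q at [7, 27] -> counters=[0,0,1,0,2,0,0,1,0,1,0,1,1,2,1,0,0,1,1,0,1,0,2,0,2,0,1,0]
Step 12: insert equ at [4, 13] -> counters=[0,0,1,0,3,0,0,1,0,1,0,1,1,3,1,0,0,1,1,0,1,0,2,0,2,0,1,0]
Query ifg: check counters[20]=1 counters[22]=2 -> maybe

Answer: maybe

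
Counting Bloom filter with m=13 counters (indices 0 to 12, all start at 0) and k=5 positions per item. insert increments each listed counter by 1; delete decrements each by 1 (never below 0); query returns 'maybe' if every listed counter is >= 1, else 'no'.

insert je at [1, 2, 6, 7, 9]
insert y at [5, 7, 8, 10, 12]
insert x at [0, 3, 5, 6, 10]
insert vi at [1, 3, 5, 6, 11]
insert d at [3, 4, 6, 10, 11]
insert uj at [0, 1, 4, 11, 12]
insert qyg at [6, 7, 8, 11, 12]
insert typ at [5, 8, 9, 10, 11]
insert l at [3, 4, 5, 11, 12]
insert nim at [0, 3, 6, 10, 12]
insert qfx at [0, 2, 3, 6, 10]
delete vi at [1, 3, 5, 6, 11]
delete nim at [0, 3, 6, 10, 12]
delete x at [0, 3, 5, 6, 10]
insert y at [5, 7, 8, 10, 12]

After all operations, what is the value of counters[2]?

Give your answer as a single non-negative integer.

Step 1: insert je at [1, 2, 6, 7, 9] -> counters=[0,1,1,0,0,0,1,1,0,1,0,0,0]
Step 2: insert y at [5, 7, 8, 10, 12] -> counters=[0,1,1,0,0,1,1,2,1,1,1,0,1]
Step 3: insert x at [0, 3, 5, 6, 10] -> counters=[1,1,1,1,0,2,2,2,1,1,2,0,1]
Step 4: insert vi at [1, 3, 5, 6, 11] -> counters=[1,2,1,2,0,3,3,2,1,1,2,1,1]
Step 5: insert d at [3, 4, 6, 10, 11] -> counters=[1,2,1,3,1,3,4,2,1,1,3,2,1]
Step 6: insert uj at [0, 1, 4, 11, 12] -> counters=[2,3,1,3,2,3,4,2,1,1,3,3,2]
Step 7: insert qyg at [6, 7, 8, 11, 12] -> counters=[2,3,1,3,2,3,5,3,2,1,3,4,3]
Step 8: insert typ at [5, 8, 9, 10, 11] -> counters=[2,3,1,3,2,4,5,3,3,2,4,5,3]
Step 9: insert l at [3, 4, 5, 11, 12] -> counters=[2,3,1,4,3,5,5,3,3,2,4,6,4]
Step 10: insert nim at [0, 3, 6, 10, 12] -> counters=[3,3,1,5,3,5,6,3,3,2,5,6,5]
Step 11: insert qfx at [0, 2, 3, 6, 10] -> counters=[4,3,2,6,3,5,7,3,3,2,6,6,5]
Step 12: delete vi at [1, 3, 5, 6, 11] -> counters=[4,2,2,5,3,4,6,3,3,2,6,5,5]
Step 13: delete nim at [0, 3, 6, 10, 12] -> counters=[3,2,2,4,3,4,5,3,3,2,5,5,4]
Step 14: delete x at [0, 3, 5, 6, 10] -> counters=[2,2,2,3,3,3,4,3,3,2,4,5,4]
Step 15: insert y at [5, 7, 8, 10, 12] -> counters=[2,2,2,3,3,4,4,4,4,2,5,5,5]
Final counters=[2,2,2,3,3,4,4,4,4,2,5,5,5] -> counters[2]=2

Answer: 2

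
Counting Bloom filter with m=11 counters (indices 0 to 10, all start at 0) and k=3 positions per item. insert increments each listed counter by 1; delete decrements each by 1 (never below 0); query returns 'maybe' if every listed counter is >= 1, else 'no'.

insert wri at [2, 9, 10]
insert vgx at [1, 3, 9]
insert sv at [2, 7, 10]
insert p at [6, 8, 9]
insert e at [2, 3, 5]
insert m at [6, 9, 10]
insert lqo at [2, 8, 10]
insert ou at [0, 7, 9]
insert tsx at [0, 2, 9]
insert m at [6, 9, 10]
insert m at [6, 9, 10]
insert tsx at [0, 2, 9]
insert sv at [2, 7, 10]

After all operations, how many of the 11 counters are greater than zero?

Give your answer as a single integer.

Step 1: insert wri at [2, 9, 10] -> counters=[0,0,1,0,0,0,0,0,0,1,1]
Step 2: insert vgx at [1, 3, 9] -> counters=[0,1,1,1,0,0,0,0,0,2,1]
Step 3: insert sv at [2, 7, 10] -> counters=[0,1,2,1,0,0,0,1,0,2,2]
Step 4: insert p at [6, 8, 9] -> counters=[0,1,2,1,0,0,1,1,1,3,2]
Step 5: insert e at [2, 3, 5] -> counters=[0,1,3,2,0,1,1,1,1,3,2]
Step 6: insert m at [6, 9, 10] -> counters=[0,1,3,2,0,1,2,1,1,4,3]
Step 7: insert lqo at [2, 8, 10] -> counters=[0,1,4,2,0,1,2,1,2,4,4]
Step 8: insert ou at [0, 7, 9] -> counters=[1,1,4,2,0,1,2,2,2,5,4]
Step 9: insert tsx at [0, 2, 9] -> counters=[2,1,5,2,0,1,2,2,2,6,4]
Step 10: insert m at [6, 9, 10] -> counters=[2,1,5,2,0,1,3,2,2,7,5]
Step 11: insert m at [6, 9, 10] -> counters=[2,1,5,2,0,1,4,2,2,8,6]
Step 12: insert tsx at [0, 2, 9] -> counters=[3,1,6,2,0,1,4,2,2,9,6]
Step 13: insert sv at [2, 7, 10] -> counters=[3,1,7,2,0,1,4,3,2,9,7]
Final counters=[3,1,7,2,0,1,4,3,2,9,7] -> 10 nonzero

Answer: 10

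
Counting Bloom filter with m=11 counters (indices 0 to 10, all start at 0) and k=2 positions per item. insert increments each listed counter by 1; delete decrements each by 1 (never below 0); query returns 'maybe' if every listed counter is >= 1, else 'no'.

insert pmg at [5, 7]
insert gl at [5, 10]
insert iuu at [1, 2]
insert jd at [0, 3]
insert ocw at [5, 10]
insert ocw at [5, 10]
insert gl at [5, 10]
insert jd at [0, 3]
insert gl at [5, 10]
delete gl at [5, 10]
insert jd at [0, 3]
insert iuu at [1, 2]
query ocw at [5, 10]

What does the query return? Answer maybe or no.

Answer: maybe

Derivation:
Step 1: insert pmg at [5, 7] -> counters=[0,0,0,0,0,1,0,1,0,0,0]
Step 2: insert gl at [5, 10] -> counters=[0,0,0,0,0,2,0,1,0,0,1]
Step 3: insert iuu at [1, 2] -> counters=[0,1,1,0,0,2,0,1,0,0,1]
Step 4: insert jd at [0, 3] -> counters=[1,1,1,1,0,2,0,1,0,0,1]
Step 5: insert ocw at [5, 10] -> counters=[1,1,1,1,0,3,0,1,0,0,2]
Step 6: insert ocw at [5, 10] -> counters=[1,1,1,1,0,4,0,1,0,0,3]
Step 7: insert gl at [5, 10] -> counters=[1,1,1,1,0,5,0,1,0,0,4]
Step 8: insert jd at [0, 3] -> counters=[2,1,1,2,0,5,0,1,0,0,4]
Step 9: insert gl at [5, 10] -> counters=[2,1,1,2,0,6,0,1,0,0,5]
Step 10: delete gl at [5, 10] -> counters=[2,1,1,2,0,5,0,1,0,0,4]
Step 11: insert jd at [0, 3] -> counters=[3,1,1,3,0,5,0,1,0,0,4]
Step 12: insert iuu at [1, 2] -> counters=[3,2,2,3,0,5,0,1,0,0,4]
Query ocw: check counters[5]=5 counters[10]=4 -> maybe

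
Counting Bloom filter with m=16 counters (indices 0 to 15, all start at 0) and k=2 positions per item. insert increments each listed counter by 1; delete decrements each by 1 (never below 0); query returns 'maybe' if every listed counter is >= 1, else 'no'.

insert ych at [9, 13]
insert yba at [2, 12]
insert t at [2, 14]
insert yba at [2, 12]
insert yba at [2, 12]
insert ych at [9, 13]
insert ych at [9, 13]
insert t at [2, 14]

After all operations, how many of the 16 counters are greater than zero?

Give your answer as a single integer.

Step 1: insert ych at [9, 13] -> counters=[0,0,0,0,0,0,0,0,0,1,0,0,0,1,0,0]
Step 2: insert yba at [2, 12] -> counters=[0,0,1,0,0,0,0,0,0,1,0,0,1,1,0,0]
Step 3: insert t at [2, 14] -> counters=[0,0,2,0,0,0,0,0,0,1,0,0,1,1,1,0]
Step 4: insert yba at [2, 12] -> counters=[0,0,3,0,0,0,0,0,0,1,0,0,2,1,1,0]
Step 5: insert yba at [2, 12] -> counters=[0,0,4,0,0,0,0,0,0,1,0,0,3,1,1,0]
Step 6: insert ych at [9, 13] -> counters=[0,0,4,0,0,0,0,0,0,2,0,0,3,2,1,0]
Step 7: insert ych at [9, 13] -> counters=[0,0,4,0,0,0,0,0,0,3,0,0,3,3,1,0]
Step 8: insert t at [2, 14] -> counters=[0,0,5,0,0,0,0,0,0,3,0,0,3,3,2,0]
Final counters=[0,0,5,0,0,0,0,0,0,3,0,0,3,3,2,0] -> 5 nonzero

Answer: 5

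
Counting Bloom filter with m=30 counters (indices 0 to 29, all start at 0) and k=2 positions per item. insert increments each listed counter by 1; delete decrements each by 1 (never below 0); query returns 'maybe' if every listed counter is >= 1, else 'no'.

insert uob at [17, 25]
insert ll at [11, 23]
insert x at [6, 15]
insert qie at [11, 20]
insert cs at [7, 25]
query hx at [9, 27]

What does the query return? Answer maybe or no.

Answer: no

Derivation:
Step 1: insert uob at [17, 25] -> counters=[0,0,0,0,0,0,0,0,0,0,0,0,0,0,0,0,0,1,0,0,0,0,0,0,0,1,0,0,0,0]
Step 2: insert ll at [11, 23] -> counters=[0,0,0,0,0,0,0,0,0,0,0,1,0,0,0,0,0,1,0,0,0,0,0,1,0,1,0,0,0,0]
Step 3: insert x at [6, 15] -> counters=[0,0,0,0,0,0,1,0,0,0,0,1,0,0,0,1,0,1,0,0,0,0,0,1,0,1,0,0,0,0]
Step 4: insert qie at [11, 20] -> counters=[0,0,0,0,0,0,1,0,0,0,0,2,0,0,0,1,0,1,0,0,1,0,0,1,0,1,0,0,0,0]
Step 5: insert cs at [7, 25] -> counters=[0,0,0,0,0,0,1,1,0,0,0,2,0,0,0,1,0,1,0,0,1,0,0,1,0,2,0,0,0,0]
Query hx: check counters[9]=0 counters[27]=0 -> no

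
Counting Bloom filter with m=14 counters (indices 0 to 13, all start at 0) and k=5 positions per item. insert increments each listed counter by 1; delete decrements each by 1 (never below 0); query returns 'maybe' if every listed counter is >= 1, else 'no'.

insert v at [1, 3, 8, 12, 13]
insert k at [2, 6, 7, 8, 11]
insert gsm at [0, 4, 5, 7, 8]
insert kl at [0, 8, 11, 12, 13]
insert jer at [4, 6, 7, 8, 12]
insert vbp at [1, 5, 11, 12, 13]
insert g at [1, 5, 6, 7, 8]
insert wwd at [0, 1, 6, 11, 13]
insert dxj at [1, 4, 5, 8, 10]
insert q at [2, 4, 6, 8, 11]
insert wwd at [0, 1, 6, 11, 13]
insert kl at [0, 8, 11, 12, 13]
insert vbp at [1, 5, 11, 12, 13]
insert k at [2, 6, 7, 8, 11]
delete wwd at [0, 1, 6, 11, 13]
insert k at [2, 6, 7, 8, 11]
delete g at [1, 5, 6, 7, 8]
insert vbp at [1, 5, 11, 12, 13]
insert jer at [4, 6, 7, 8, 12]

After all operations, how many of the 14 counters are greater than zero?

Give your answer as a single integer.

Step 1: insert v at [1, 3, 8, 12, 13] -> counters=[0,1,0,1,0,0,0,0,1,0,0,0,1,1]
Step 2: insert k at [2, 6, 7, 8, 11] -> counters=[0,1,1,1,0,0,1,1,2,0,0,1,1,1]
Step 3: insert gsm at [0, 4, 5, 7, 8] -> counters=[1,1,1,1,1,1,1,2,3,0,0,1,1,1]
Step 4: insert kl at [0, 8, 11, 12, 13] -> counters=[2,1,1,1,1,1,1,2,4,0,0,2,2,2]
Step 5: insert jer at [4, 6, 7, 8, 12] -> counters=[2,1,1,1,2,1,2,3,5,0,0,2,3,2]
Step 6: insert vbp at [1, 5, 11, 12, 13] -> counters=[2,2,1,1,2,2,2,3,5,0,0,3,4,3]
Step 7: insert g at [1, 5, 6, 7, 8] -> counters=[2,3,1,1,2,3,3,4,6,0,0,3,4,3]
Step 8: insert wwd at [0, 1, 6, 11, 13] -> counters=[3,4,1,1,2,3,4,4,6,0,0,4,4,4]
Step 9: insert dxj at [1, 4, 5, 8, 10] -> counters=[3,5,1,1,3,4,4,4,7,0,1,4,4,4]
Step 10: insert q at [2, 4, 6, 8, 11] -> counters=[3,5,2,1,4,4,5,4,8,0,1,5,4,4]
Step 11: insert wwd at [0, 1, 6, 11, 13] -> counters=[4,6,2,1,4,4,6,4,8,0,1,6,4,5]
Step 12: insert kl at [0, 8, 11, 12, 13] -> counters=[5,6,2,1,4,4,6,4,9,0,1,7,5,6]
Step 13: insert vbp at [1, 5, 11, 12, 13] -> counters=[5,7,2,1,4,5,6,4,9,0,1,8,6,7]
Step 14: insert k at [2, 6, 7, 8, 11] -> counters=[5,7,3,1,4,5,7,5,10,0,1,9,6,7]
Step 15: delete wwd at [0, 1, 6, 11, 13] -> counters=[4,6,3,1,4,5,6,5,10,0,1,8,6,6]
Step 16: insert k at [2, 6, 7, 8, 11] -> counters=[4,6,4,1,4,5,7,6,11,0,1,9,6,6]
Step 17: delete g at [1, 5, 6, 7, 8] -> counters=[4,5,4,1,4,4,6,5,10,0,1,9,6,6]
Step 18: insert vbp at [1, 5, 11, 12, 13] -> counters=[4,6,4,1,4,5,6,5,10,0,1,10,7,7]
Step 19: insert jer at [4, 6, 7, 8, 12] -> counters=[4,6,4,1,5,5,7,6,11,0,1,10,8,7]
Final counters=[4,6,4,1,5,5,7,6,11,0,1,10,8,7] -> 13 nonzero

Answer: 13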